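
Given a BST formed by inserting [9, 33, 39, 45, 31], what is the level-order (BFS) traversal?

Tree insertion order: [9, 33, 39, 45, 31]
Tree (level-order array): [9, None, 33, 31, 39, None, None, None, 45]
BFS from the root, enqueuing left then right child of each popped node:
  queue [9] -> pop 9, enqueue [33], visited so far: [9]
  queue [33] -> pop 33, enqueue [31, 39], visited so far: [9, 33]
  queue [31, 39] -> pop 31, enqueue [none], visited so far: [9, 33, 31]
  queue [39] -> pop 39, enqueue [45], visited so far: [9, 33, 31, 39]
  queue [45] -> pop 45, enqueue [none], visited so far: [9, 33, 31, 39, 45]
Result: [9, 33, 31, 39, 45]


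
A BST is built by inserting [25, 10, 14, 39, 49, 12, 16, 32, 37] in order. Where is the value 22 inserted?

Starting tree (level order): [25, 10, 39, None, 14, 32, 49, 12, 16, None, 37]
Insertion path: 25 -> 10 -> 14 -> 16
Result: insert 22 as right child of 16
Final tree (level order): [25, 10, 39, None, 14, 32, 49, 12, 16, None, 37, None, None, None, None, None, 22]


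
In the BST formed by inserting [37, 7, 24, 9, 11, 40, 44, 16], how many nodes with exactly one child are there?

Tree built from: [37, 7, 24, 9, 11, 40, 44, 16]
Tree (level-order array): [37, 7, 40, None, 24, None, 44, 9, None, None, None, None, 11, None, 16]
Rule: These are nodes with exactly 1 non-null child.
Per-node child counts:
  node 37: 2 child(ren)
  node 7: 1 child(ren)
  node 24: 1 child(ren)
  node 9: 1 child(ren)
  node 11: 1 child(ren)
  node 16: 0 child(ren)
  node 40: 1 child(ren)
  node 44: 0 child(ren)
Matching nodes: [7, 24, 9, 11, 40]
Count of nodes with exactly one child: 5


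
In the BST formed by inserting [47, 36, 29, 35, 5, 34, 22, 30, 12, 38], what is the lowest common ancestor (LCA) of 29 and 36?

Tree insertion order: [47, 36, 29, 35, 5, 34, 22, 30, 12, 38]
Tree (level-order array): [47, 36, None, 29, 38, 5, 35, None, None, None, 22, 34, None, 12, None, 30]
In a BST, the LCA of p=29, q=36 is the first node v on the
root-to-leaf path with p <= v <= q (go left if both < v, right if both > v).
Walk from root:
  at 47: both 29 and 36 < 47, go left
  at 36: 29 <= 36 <= 36, this is the LCA
LCA = 36


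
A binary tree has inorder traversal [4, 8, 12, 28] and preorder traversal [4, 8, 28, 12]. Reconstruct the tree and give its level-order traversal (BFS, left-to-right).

Inorder:  [4, 8, 12, 28]
Preorder: [4, 8, 28, 12]
Algorithm: preorder visits root first, so consume preorder in order;
for each root, split the current inorder slice at that value into
left-subtree inorder and right-subtree inorder, then recurse.
Recursive splits:
  root=4; inorder splits into left=[], right=[8, 12, 28]
  root=8; inorder splits into left=[], right=[12, 28]
  root=28; inorder splits into left=[12], right=[]
  root=12; inorder splits into left=[], right=[]
Reconstructed level-order: [4, 8, 28, 12]


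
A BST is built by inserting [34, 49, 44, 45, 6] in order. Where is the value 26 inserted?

Starting tree (level order): [34, 6, 49, None, None, 44, None, None, 45]
Insertion path: 34 -> 6
Result: insert 26 as right child of 6
Final tree (level order): [34, 6, 49, None, 26, 44, None, None, None, None, 45]


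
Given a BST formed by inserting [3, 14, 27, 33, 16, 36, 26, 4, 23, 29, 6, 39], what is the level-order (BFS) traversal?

Tree insertion order: [3, 14, 27, 33, 16, 36, 26, 4, 23, 29, 6, 39]
Tree (level-order array): [3, None, 14, 4, 27, None, 6, 16, 33, None, None, None, 26, 29, 36, 23, None, None, None, None, 39]
BFS from the root, enqueuing left then right child of each popped node:
  queue [3] -> pop 3, enqueue [14], visited so far: [3]
  queue [14] -> pop 14, enqueue [4, 27], visited so far: [3, 14]
  queue [4, 27] -> pop 4, enqueue [6], visited so far: [3, 14, 4]
  queue [27, 6] -> pop 27, enqueue [16, 33], visited so far: [3, 14, 4, 27]
  queue [6, 16, 33] -> pop 6, enqueue [none], visited so far: [3, 14, 4, 27, 6]
  queue [16, 33] -> pop 16, enqueue [26], visited so far: [3, 14, 4, 27, 6, 16]
  queue [33, 26] -> pop 33, enqueue [29, 36], visited so far: [3, 14, 4, 27, 6, 16, 33]
  queue [26, 29, 36] -> pop 26, enqueue [23], visited so far: [3, 14, 4, 27, 6, 16, 33, 26]
  queue [29, 36, 23] -> pop 29, enqueue [none], visited so far: [3, 14, 4, 27, 6, 16, 33, 26, 29]
  queue [36, 23] -> pop 36, enqueue [39], visited so far: [3, 14, 4, 27, 6, 16, 33, 26, 29, 36]
  queue [23, 39] -> pop 23, enqueue [none], visited so far: [3, 14, 4, 27, 6, 16, 33, 26, 29, 36, 23]
  queue [39] -> pop 39, enqueue [none], visited so far: [3, 14, 4, 27, 6, 16, 33, 26, 29, 36, 23, 39]
Result: [3, 14, 4, 27, 6, 16, 33, 26, 29, 36, 23, 39]


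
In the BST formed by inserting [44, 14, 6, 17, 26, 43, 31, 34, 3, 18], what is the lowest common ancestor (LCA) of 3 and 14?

Tree insertion order: [44, 14, 6, 17, 26, 43, 31, 34, 3, 18]
Tree (level-order array): [44, 14, None, 6, 17, 3, None, None, 26, None, None, 18, 43, None, None, 31, None, None, 34]
In a BST, the LCA of p=3, q=14 is the first node v on the
root-to-leaf path with p <= v <= q (go left if both < v, right if both > v).
Walk from root:
  at 44: both 3 and 14 < 44, go left
  at 14: 3 <= 14 <= 14, this is the LCA
LCA = 14


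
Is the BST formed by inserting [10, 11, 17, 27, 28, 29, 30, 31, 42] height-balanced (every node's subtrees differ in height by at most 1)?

Tree (level-order array): [10, None, 11, None, 17, None, 27, None, 28, None, 29, None, 30, None, 31, None, 42]
Definition: a tree is height-balanced if, at every node, |h(left) - h(right)| <= 1 (empty subtree has height -1).
Bottom-up per-node check:
  node 42: h_left=-1, h_right=-1, diff=0 [OK], height=0
  node 31: h_left=-1, h_right=0, diff=1 [OK], height=1
  node 30: h_left=-1, h_right=1, diff=2 [FAIL (|-1-1|=2 > 1)], height=2
  node 29: h_left=-1, h_right=2, diff=3 [FAIL (|-1-2|=3 > 1)], height=3
  node 28: h_left=-1, h_right=3, diff=4 [FAIL (|-1-3|=4 > 1)], height=4
  node 27: h_left=-1, h_right=4, diff=5 [FAIL (|-1-4|=5 > 1)], height=5
  node 17: h_left=-1, h_right=5, diff=6 [FAIL (|-1-5|=6 > 1)], height=6
  node 11: h_left=-1, h_right=6, diff=7 [FAIL (|-1-6|=7 > 1)], height=7
  node 10: h_left=-1, h_right=7, diff=8 [FAIL (|-1-7|=8 > 1)], height=8
Node 30 violates the condition: |-1 - 1| = 2 > 1.
Result: Not balanced


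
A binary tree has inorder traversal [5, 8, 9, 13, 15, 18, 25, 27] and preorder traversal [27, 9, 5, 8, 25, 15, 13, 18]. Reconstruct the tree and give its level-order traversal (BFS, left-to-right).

Inorder:  [5, 8, 9, 13, 15, 18, 25, 27]
Preorder: [27, 9, 5, 8, 25, 15, 13, 18]
Algorithm: preorder visits root first, so consume preorder in order;
for each root, split the current inorder slice at that value into
left-subtree inorder and right-subtree inorder, then recurse.
Recursive splits:
  root=27; inorder splits into left=[5, 8, 9, 13, 15, 18, 25], right=[]
  root=9; inorder splits into left=[5, 8], right=[13, 15, 18, 25]
  root=5; inorder splits into left=[], right=[8]
  root=8; inorder splits into left=[], right=[]
  root=25; inorder splits into left=[13, 15, 18], right=[]
  root=15; inorder splits into left=[13], right=[18]
  root=13; inorder splits into left=[], right=[]
  root=18; inorder splits into left=[], right=[]
Reconstructed level-order: [27, 9, 5, 25, 8, 15, 13, 18]


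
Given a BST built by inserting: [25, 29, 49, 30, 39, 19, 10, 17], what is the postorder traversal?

Tree insertion order: [25, 29, 49, 30, 39, 19, 10, 17]
Tree (level-order array): [25, 19, 29, 10, None, None, 49, None, 17, 30, None, None, None, None, 39]
Postorder traversal: [17, 10, 19, 39, 30, 49, 29, 25]


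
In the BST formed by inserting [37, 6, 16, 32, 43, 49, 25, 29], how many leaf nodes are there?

Tree built from: [37, 6, 16, 32, 43, 49, 25, 29]
Tree (level-order array): [37, 6, 43, None, 16, None, 49, None, 32, None, None, 25, None, None, 29]
Rule: A leaf has 0 children.
Per-node child counts:
  node 37: 2 child(ren)
  node 6: 1 child(ren)
  node 16: 1 child(ren)
  node 32: 1 child(ren)
  node 25: 1 child(ren)
  node 29: 0 child(ren)
  node 43: 1 child(ren)
  node 49: 0 child(ren)
Matching nodes: [29, 49]
Count of leaf nodes: 2


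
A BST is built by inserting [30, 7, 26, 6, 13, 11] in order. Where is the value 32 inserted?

Starting tree (level order): [30, 7, None, 6, 26, None, None, 13, None, 11]
Insertion path: 30
Result: insert 32 as right child of 30
Final tree (level order): [30, 7, 32, 6, 26, None, None, None, None, 13, None, 11]


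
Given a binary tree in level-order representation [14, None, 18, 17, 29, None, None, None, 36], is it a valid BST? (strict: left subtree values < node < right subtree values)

Level-order array: [14, None, 18, 17, 29, None, None, None, 36]
Validate using subtree bounds (lo, hi): at each node, require lo < value < hi,
then recurse left with hi=value and right with lo=value.
Preorder trace (stopping at first violation):
  at node 14 with bounds (-inf, +inf): OK
  at node 18 with bounds (14, +inf): OK
  at node 17 with bounds (14, 18): OK
  at node 29 with bounds (18, +inf): OK
  at node 36 with bounds (29, +inf): OK
No violation found at any node.
Result: Valid BST


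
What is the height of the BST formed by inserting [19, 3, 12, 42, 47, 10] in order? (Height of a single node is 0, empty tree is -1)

Insertion order: [19, 3, 12, 42, 47, 10]
Tree (level-order array): [19, 3, 42, None, 12, None, 47, 10]
Compute height bottom-up (empty subtree = -1):
  height(10) = 1 + max(-1, -1) = 0
  height(12) = 1 + max(0, -1) = 1
  height(3) = 1 + max(-1, 1) = 2
  height(47) = 1 + max(-1, -1) = 0
  height(42) = 1 + max(-1, 0) = 1
  height(19) = 1 + max(2, 1) = 3
Height = 3


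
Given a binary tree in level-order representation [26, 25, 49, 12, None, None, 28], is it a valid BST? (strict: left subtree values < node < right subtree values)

Level-order array: [26, 25, 49, 12, None, None, 28]
Validate using subtree bounds (lo, hi): at each node, require lo < value < hi,
then recurse left with hi=value and right with lo=value.
Preorder trace (stopping at first violation):
  at node 26 with bounds (-inf, +inf): OK
  at node 25 with bounds (-inf, 26): OK
  at node 12 with bounds (-inf, 25): OK
  at node 49 with bounds (26, +inf): OK
  at node 28 with bounds (49, +inf): VIOLATION
Node 28 violates its bound: not (49 < 28 < +inf).
Result: Not a valid BST


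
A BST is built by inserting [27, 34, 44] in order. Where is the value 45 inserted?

Starting tree (level order): [27, None, 34, None, 44]
Insertion path: 27 -> 34 -> 44
Result: insert 45 as right child of 44
Final tree (level order): [27, None, 34, None, 44, None, 45]


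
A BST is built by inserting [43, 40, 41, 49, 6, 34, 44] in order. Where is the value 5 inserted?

Starting tree (level order): [43, 40, 49, 6, 41, 44, None, None, 34]
Insertion path: 43 -> 40 -> 6
Result: insert 5 as left child of 6
Final tree (level order): [43, 40, 49, 6, 41, 44, None, 5, 34]


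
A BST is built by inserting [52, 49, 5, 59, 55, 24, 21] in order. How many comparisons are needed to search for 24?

Search path for 24: 52 -> 49 -> 5 -> 24
Found: True
Comparisons: 4


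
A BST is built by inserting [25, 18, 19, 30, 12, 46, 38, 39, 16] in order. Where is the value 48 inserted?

Starting tree (level order): [25, 18, 30, 12, 19, None, 46, None, 16, None, None, 38, None, None, None, None, 39]
Insertion path: 25 -> 30 -> 46
Result: insert 48 as right child of 46
Final tree (level order): [25, 18, 30, 12, 19, None, 46, None, 16, None, None, 38, 48, None, None, None, 39]


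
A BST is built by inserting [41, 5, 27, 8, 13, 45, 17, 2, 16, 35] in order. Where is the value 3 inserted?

Starting tree (level order): [41, 5, 45, 2, 27, None, None, None, None, 8, 35, None, 13, None, None, None, 17, 16]
Insertion path: 41 -> 5 -> 2
Result: insert 3 as right child of 2
Final tree (level order): [41, 5, 45, 2, 27, None, None, None, 3, 8, 35, None, None, None, 13, None, None, None, 17, 16]


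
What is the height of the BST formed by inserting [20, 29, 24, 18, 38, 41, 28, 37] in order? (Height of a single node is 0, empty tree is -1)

Insertion order: [20, 29, 24, 18, 38, 41, 28, 37]
Tree (level-order array): [20, 18, 29, None, None, 24, 38, None, 28, 37, 41]
Compute height bottom-up (empty subtree = -1):
  height(18) = 1 + max(-1, -1) = 0
  height(28) = 1 + max(-1, -1) = 0
  height(24) = 1 + max(-1, 0) = 1
  height(37) = 1 + max(-1, -1) = 0
  height(41) = 1 + max(-1, -1) = 0
  height(38) = 1 + max(0, 0) = 1
  height(29) = 1 + max(1, 1) = 2
  height(20) = 1 + max(0, 2) = 3
Height = 3


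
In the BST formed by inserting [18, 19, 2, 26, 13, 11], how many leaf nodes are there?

Tree built from: [18, 19, 2, 26, 13, 11]
Tree (level-order array): [18, 2, 19, None, 13, None, 26, 11]
Rule: A leaf has 0 children.
Per-node child counts:
  node 18: 2 child(ren)
  node 2: 1 child(ren)
  node 13: 1 child(ren)
  node 11: 0 child(ren)
  node 19: 1 child(ren)
  node 26: 0 child(ren)
Matching nodes: [11, 26]
Count of leaf nodes: 2


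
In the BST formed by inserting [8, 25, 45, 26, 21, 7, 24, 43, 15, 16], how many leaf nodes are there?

Tree built from: [8, 25, 45, 26, 21, 7, 24, 43, 15, 16]
Tree (level-order array): [8, 7, 25, None, None, 21, 45, 15, 24, 26, None, None, 16, None, None, None, 43]
Rule: A leaf has 0 children.
Per-node child counts:
  node 8: 2 child(ren)
  node 7: 0 child(ren)
  node 25: 2 child(ren)
  node 21: 2 child(ren)
  node 15: 1 child(ren)
  node 16: 0 child(ren)
  node 24: 0 child(ren)
  node 45: 1 child(ren)
  node 26: 1 child(ren)
  node 43: 0 child(ren)
Matching nodes: [7, 16, 24, 43]
Count of leaf nodes: 4


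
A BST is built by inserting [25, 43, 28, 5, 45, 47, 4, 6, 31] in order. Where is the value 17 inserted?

Starting tree (level order): [25, 5, 43, 4, 6, 28, 45, None, None, None, None, None, 31, None, 47]
Insertion path: 25 -> 5 -> 6
Result: insert 17 as right child of 6
Final tree (level order): [25, 5, 43, 4, 6, 28, 45, None, None, None, 17, None, 31, None, 47]


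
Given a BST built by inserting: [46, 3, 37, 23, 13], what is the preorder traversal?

Tree insertion order: [46, 3, 37, 23, 13]
Tree (level-order array): [46, 3, None, None, 37, 23, None, 13]
Preorder traversal: [46, 3, 37, 23, 13]


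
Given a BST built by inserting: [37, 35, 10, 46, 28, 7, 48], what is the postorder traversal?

Tree insertion order: [37, 35, 10, 46, 28, 7, 48]
Tree (level-order array): [37, 35, 46, 10, None, None, 48, 7, 28]
Postorder traversal: [7, 28, 10, 35, 48, 46, 37]


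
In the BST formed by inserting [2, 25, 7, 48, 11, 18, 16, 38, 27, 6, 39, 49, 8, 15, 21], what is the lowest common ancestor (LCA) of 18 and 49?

Tree insertion order: [2, 25, 7, 48, 11, 18, 16, 38, 27, 6, 39, 49, 8, 15, 21]
Tree (level-order array): [2, None, 25, 7, 48, 6, 11, 38, 49, None, None, 8, 18, 27, 39, None, None, None, None, 16, 21, None, None, None, None, 15]
In a BST, the LCA of p=18, q=49 is the first node v on the
root-to-leaf path with p <= v <= q (go left if both < v, right if both > v).
Walk from root:
  at 2: both 18 and 49 > 2, go right
  at 25: 18 <= 25 <= 49, this is the LCA
LCA = 25


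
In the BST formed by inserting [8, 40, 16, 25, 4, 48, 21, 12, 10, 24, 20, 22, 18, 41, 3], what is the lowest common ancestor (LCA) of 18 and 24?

Tree insertion order: [8, 40, 16, 25, 4, 48, 21, 12, 10, 24, 20, 22, 18, 41, 3]
Tree (level-order array): [8, 4, 40, 3, None, 16, 48, None, None, 12, 25, 41, None, 10, None, 21, None, None, None, None, None, 20, 24, 18, None, 22]
In a BST, the LCA of p=18, q=24 is the first node v on the
root-to-leaf path with p <= v <= q (go left if both < v, right if both > v).
Walk from root:
  at 8: both 18 and 24 > 8, go right
  at 40: both 18 and 24 < 40, go left
  at 16: both 18 and 24 > 16, go right
  at 25: both 18 and 24 < 25, go left
  at 21: 18 <= 21 <= 24, this is the LCA
LCA = 21


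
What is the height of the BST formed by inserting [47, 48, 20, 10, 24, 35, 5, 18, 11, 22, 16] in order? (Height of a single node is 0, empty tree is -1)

Insertion order: [47, 48, 20, 10, 24, 35, 5, 18, 11, 22, 16]
Tree (level-order array): [47, 20, 48, 10, 24, None, None, 5, 18, 22, 35, None, None, 11, None, None, None, None, None, None, 16]
Compute height bottom-up (empty subtree = -1):
  height(5) = 1 + max(-1, -1) = 0
  height(16) = 1 + max(-1, -1) = 0
  height(11) = 1 + max(-1, 0) = 1
  height(18) = 1 + max(1, -1) = 2
  height(10) = 1 + max(0, 2) = 3
  height(22) = 1 + max(-1, -1) = 0
  height(35) = 1 + max(-1, -1) = 0
  height(24) = 1 + max(0, 0) = 1
  height(20) = 1 + max(3, 1) = 4
  height(48) = 1 + max(-1, -1) = 0
  height(47) = 1 + max(4, 0) = 5
Height = 5


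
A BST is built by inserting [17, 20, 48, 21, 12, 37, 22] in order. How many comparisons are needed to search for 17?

Search path for 17: 17
Found: True
Comparisons: 1


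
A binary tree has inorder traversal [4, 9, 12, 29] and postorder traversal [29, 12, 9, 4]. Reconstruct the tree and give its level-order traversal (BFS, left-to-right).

Inorder:   [4, 9, 12, 29]
Postorder: [29, 12, 9, 4]
Algorithm: postorder visits root last, so walk postorder right-to-left;
each value is the root of the current inorder slice — split it at that
value, recurse on the right subtree first, then the left.
Recursive splits:
  root=4; inorder splits into left=[], right=[9, 12, 29]
  root=9; inorder splits into left=[], right=[12, 29]
  root=12; inorder splits into left=[], right=[29]
  root=29; inorder splits into left=[], right=[]
Reconstructed level-order: [4, 9, 12, 29]


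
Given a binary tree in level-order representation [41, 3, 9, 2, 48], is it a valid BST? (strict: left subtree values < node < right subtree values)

Level-order array: [41, 3, 9, 2, 48]
Validate using subtree bounds (lo, hi): at each node, require lo < value < hi,
then recurse left with hi=value and right with lo=value.
Preorder trace (stopping at first violation):
  at node 41 with bounds (-inf, +inf): OK
  at node 3 with bounds (-inf, 41): OK
  at node 2 with bounds (-inf, 3): OK
  at node 48 with bounds (3, 41): VIOLATION
Node 48 violates its bound: not (3 < 48 < 41).
Result: Not a valid BST


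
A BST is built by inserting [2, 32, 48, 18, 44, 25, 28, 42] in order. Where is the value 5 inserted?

Starting tree (level order): [2, None, 32, 18, 48, None, 25, 44, None, None, 28, 42]
Insertion path: 2 -> 32 -> 18
Result: insert 5 as left child of 18
Final tree (level order): [2, None, 32, 18, 48, 5, 25, 44, None, None, None, None, 28, 42]


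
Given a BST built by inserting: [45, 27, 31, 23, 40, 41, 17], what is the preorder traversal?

Tree insertion order: [45, 27, 31, 23, 40, 41, 17]
Tree (level-order array): [45, 27, None, 23, 31, 17, None, None, 40, None, None, None, 41]
Preorder traversal: [45, 27, 23, 17, 31, 40, 41]


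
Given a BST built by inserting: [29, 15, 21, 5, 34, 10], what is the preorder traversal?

Tree insertion order: [29, 15, 21, 5, 34, 10]
Tree (level-order array): [29, 15, 34, 5, 21, None, None, None, 10]
Preorder traversal: [29, 15, 5, 10, 21, 34]


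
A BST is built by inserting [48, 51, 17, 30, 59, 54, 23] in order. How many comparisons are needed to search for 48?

Search path for 48: 48
Found: True
Comparisons: 1


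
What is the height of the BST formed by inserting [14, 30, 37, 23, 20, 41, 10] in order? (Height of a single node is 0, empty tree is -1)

Insertion order: [14, 30, 37, 23, 20, 41, 10]
Tree (level-order array): [14, 10, 30, None, None, 23, 37, 20, None, None, 41]
Compute height bottom-up (empty subtree = -1):
  height(10) = 1 + max(-1, -1) = 0
  height(20) = 1 + max(-1, -1) = 0
  height(23) = 1 + max(0, -1) = 1
  height(41) = 1 + max(-1, -1) = 0
  height(37) = 1 + max(-1, 0) = 1
  height(30) = 1 + max(1, 1) = 2
  height(14) = 1 + max(0, 2) = 3
Height = 3


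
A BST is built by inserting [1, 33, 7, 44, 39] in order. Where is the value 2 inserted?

Starting tree (level order): [1, None, 33, 7, 44, None, None, 39]
Insertion path: 1 -> 33 -> 7
Result: insert 2 as left child of 7
Final tree (level order): [1, None, 33, 7, 44, 2, None, 39]


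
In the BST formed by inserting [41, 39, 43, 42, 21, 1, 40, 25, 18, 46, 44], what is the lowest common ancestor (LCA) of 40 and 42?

Tree insertion order: [41, 39, 43, 42, 21, 1, 40, 25, 18, 46, 44]
Tree (level-order array): [41, 39, 43, 21, 40, 42, 46, 1, 25, None, None, None, None, 44, None, None, 18]
In a BST, the LCA of p=40, q=42 is the first node v on the
root-to-leaf path with p <= v <= q (go left if both < v, right if both > v).
Walk from root:
  at 41: 40 <= 41 <= 42, this is the LCA
LCA = 41


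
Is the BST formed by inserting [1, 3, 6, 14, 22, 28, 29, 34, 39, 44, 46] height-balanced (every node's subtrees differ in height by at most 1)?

Tree (level-order array): [1, None, 3, None, 6, None, 14, None, 22, None, 28, None, 29, None, 34, None, 39, None, 44, None, 46]
Definition: a tree is height-balanced if, at every node, |h(left) - h(right)| <= 1 (empty subtree has height -1).
Bottom-up per-node check:
  node 46: h_left=-1, h_right=-1, diff=0 [OK], height=0
  node 44: h_left=-1, h_right=0, diff=1 [OK], height=1
  node 39: h_left=-1, h_right=1, diff=2 [FAIL (|-1-1|=2 > 1)], height=2
  node 34: h_left=-1, h_right=2, diff=3 [FAIL (|-1-2|=3 > 1)], height=3
  node 29: h_left=-1, h_right=3, diff=4 [FAIL (|-1-3|=4 > 1)], height=4
  node 28: h_left=-1, h_right=4, diff=5 [FAIL (|-1-4|=5 > 1)], height=5
  node 22: h_left=-1, h_right=5, diff=6 [FAIL (|-1-5|=6 > 1)], height=6
  node 14: h_left=-1, h_right=6, diff=7 [FAIL (|-1-6|=7 > 1)], height=7
  node 6: h_left=-1, h_right=7, diff=8 [FAIL (|-1-7|=8 > 1)], height=8
  node 3: h_left=-1, h_right=8, diff=9 [FAIL (|-1-8|=9 > 1)], height=9
  node 1: h_left=-1, h_right=9, diff=10 [FAIL (|-1-9|=10 > 1)], height=10
Node 39 violates the condition: |-1 - 1| = 2 > 1.
Result: Not balanced


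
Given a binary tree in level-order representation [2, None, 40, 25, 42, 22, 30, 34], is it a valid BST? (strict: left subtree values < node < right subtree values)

Level-order array: [2, None, 40, 25, 42, 22, 30, 34]
Validate using subtree bounds (lo, hi): at each node, require lo < value < hi,
then recurse left with hi=value and right with lo=value.
Preorder trace (stopping at first violation):
  at node 2 with bounds (-inf, +inf): OK
  at node 40 with bounds (2, +inf): OK
  at node 25 with bounds (2, 40): OK
  at node 22 with bounds (2, 25): OK
  at node 30 with bounds (25, 40): OK
  at node 42 with bounds (40, +inf): OK
  at node 34 with bounds (40, 42): VIOLATION
Node 34 violates its bound: not (40 < 34 < 42).
Result: Not a valid BST


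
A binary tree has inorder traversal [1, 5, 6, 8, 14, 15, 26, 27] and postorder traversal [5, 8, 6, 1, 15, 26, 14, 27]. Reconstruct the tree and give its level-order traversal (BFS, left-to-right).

Inorder:   [1, 5, 6, 8, 14, 15, 26, 27]
Postorder: [5, 8, 6, 1, 15, 26, 14, 27]
Algorithm: postorder visits root last, so walk postorder right-to-left;
each value is the root of the current inorder slice — split it at that
value, recurse on the right subtree first, then the left.
Recursive splits:
  root=27; inorder splits into left=[1, 5, 6, 8, 14, 15, 26], right=[]
  root=14; inorder splits into left=[1, 5, 6, 8], right=[15, 26]
  root=26; inorder splits into left=[15], right=[]
  root=15; inorder splits into left=[], right=[]
  root=1; inorder splits into left=[], right=[5, 6, 8]
  root=6; inorder splits into left=[5], right=[8]
  root=8; inorder splits into left=[], right=[]
  root=5; inorder splits into left=[], right=[]
Reconstructed level-order: [27, 14, 1, 26, 6, 15, 5, 8]


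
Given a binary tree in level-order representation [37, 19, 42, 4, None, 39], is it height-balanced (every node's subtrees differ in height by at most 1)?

Tree (level-order array): [37, 19, 42, 4, None, 39]
Definition: a tree is height-balanced if, at every node, |h(left) - h(right)| <= 1 (empty subtree has height -1).
Bottom-up per-node check:
  node 4: h_left=-1, h_right=-1, diff=0 [OK], height=0
  node 19: h_left=0, h_right=-1, diff=1 [OK], height=1
  node 39: h_left=-1, h_right=-1, diff=0 [OK], height=0
  node 42: h_left=0, h_right=-1, diff=1 [OK], height=1
  node 37: h_left=1, h_right=1, diff=0 [OK], height=2
All nodes satisfy the balance condition.
Result: Balanced


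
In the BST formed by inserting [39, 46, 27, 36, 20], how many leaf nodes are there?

Tree built from: [39, 46, 27, 36, 20]
Tree (level-order array): [39, 27, 46, 20, 36]
Rule: A leaf has 0 children.
Per-node child counts:
  node 39: 2 child(ren)
  node 27: 2 child(ren)
  node 20: 0 child(ren)
  node 36: 0 child(ren)
  node 46: 0 child(ren)
Matching nodes: [20, 36, 46]
Count of leaf nodes: 3


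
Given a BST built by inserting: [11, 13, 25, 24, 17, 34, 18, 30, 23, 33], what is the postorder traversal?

Tree insertion order: [11, 13, 25, 24, 17, 34, 18, 30, 23, 33]
Tree (level-order array): [11, None, 13, None, 25, 24, 34, 17, None, 30, None, None, 18, None, 33, None, 23]
Postorder traversal: [23, 18, 17, 24, 33, 30, 34, 25, 13, 11]


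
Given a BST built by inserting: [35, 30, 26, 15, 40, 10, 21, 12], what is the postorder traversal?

Tree insertion order: [35, 30, 26, 15, 40, 10, 21, 12]
Tree (level-order array): [35, 30, 40, 26, None, None, None, 15, None, 10, 21, None, 12]
Postorder traversal: [12, 10, 21, 15, 26, 30, 40, 35]


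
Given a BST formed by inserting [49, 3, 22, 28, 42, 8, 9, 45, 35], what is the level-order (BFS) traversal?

Tree insertion order: [49, 3, 22, 28, 42, 8, 9, 45, 35]
Tree (level-order array): [49, 3, None, None, 22, 8, 28, None, 9, None, 42, None, None, 35, 45]
BFS from the root, enqueuing left then right child of each popped node:
  queue [49] -> pop 49, enqueue [3], visited so far: [49]
  queue [3] -> pop 3, enqueue [22], visited so far: [49, 3]
  queue [22] -> pop 22, enqueue [8, 28], visited so far: [49, 3, 22]
  queue [8, 28] -> pop 8, enqueue [9], visited so far: [49, 3, 22, 8]
  queue [28, 9] -> pop 28, enqueue [42], visited so far: [49, 3, 22, 8, 28]
  queue [9, 42] -> pop 9, enqueue [none], visited so far: [49, 3, 22, 8, 28, 9]
  queue [42] -> pop 42, enqueue [35, 45], visited so far: [49, 3, 22, 8, 28, 9, 42]
  queue [35, 45] -> pop 35, enqueue [none], visited so far: [49, 3, 22, 8, 28, 9, 42, 35]
  queue [45] -> pop 45, enqueue [none], visited so far: [49, 3, 22, 8, 28, 9, 42, 35, 45]
Result: [49, 3, 22, 8, 28, 9, 42, 35, 45]


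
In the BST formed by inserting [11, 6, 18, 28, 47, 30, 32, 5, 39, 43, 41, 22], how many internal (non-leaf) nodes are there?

Tree built from: [11, 6, 18, 28, 47, 30, 32, 5, 39, 43, 41, 22]
Tree (level-order array): [11, 6, 18, 5, None, None, 28, None, None, 22, 47, None, None, 30, None, None, 32, None, 39, None, 43, 41]
Rule: An internal node has at least one child.
Per-node child counts:
  node 11: 2 child(ren)
  node 6: 1 child(ren)
  node 5: 0 child(ren)
  node 18: 1 child(ren)
  node 28: 2 child(ren)
  node 22: 0 child(ren)
  node 47: 1 child(ren)
  node 30: 1 child(ren)
  node 32: 1 child(ren)
  node 39: 1 child(ren)
  node 43: 1 child(ren)
  node 41: 0 child(ren)
Matching nodes: [11, 6, 18, 28, 47, 30, 32, 39, 43]
Count of internal (non-leaf) nodes: 9


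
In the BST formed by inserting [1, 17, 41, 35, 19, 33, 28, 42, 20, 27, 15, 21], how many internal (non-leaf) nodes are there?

Tree built from: [1, 17, 41, 35, 19, 33, 28, 42, 20, 27, 15, 21]
Tree (level-order array): [1, None, 17, 15, 41, None, None, 35, 42, 19, None, None, None, None, 33, 28, None, 20, None, None, 27, 21]
Rule: An internal node has at least one child.
Per-node child counts:
  node 1: 1 child(ren)
  node 17: 2 child(ren)
  node 15: 0 child(ren)
  node 41: 2 child(ren)
  node 35: 1 child(ren)
  node 19: 1 child(ren)
  node 33: 1 child(ren)
  node 28: 1 child(ren)
  node 20: 1 child(ren)
  node 27: 1 child(ren)
  node 21: 0 child(ren)
  node 42: 0 child(ren)
Matching nodes: [1, 17, 41, 35, 19, 33, 28, 20, 27]
Count of internal (non-leaf) nodes: 9


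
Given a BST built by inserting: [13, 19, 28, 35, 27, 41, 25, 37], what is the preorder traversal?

Tree insertion order: [13, 19, 28, 35, 27, 41, 25, 37]
Tree (level-order array): [13, None, 19, None, 28, 27, 35, 25, None, None, 41, None, None, 37]
Preorder traversal: [13, 19, 28, 27, 25, 35, 41, 37]


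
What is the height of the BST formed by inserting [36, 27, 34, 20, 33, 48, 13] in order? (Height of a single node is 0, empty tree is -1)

Insertion order: [36, 27, 34, 20, 33, 48, 13]
Tree (level-order array): [36, 27, 48, 20, 34, None, None, 13, None, 33]
Compute height bottom-up (empty subtree = -1):
  height(13) = 1 + max(-1, -1) = 0
  height(20) = 1 + max(0, -1) = 1
  height(33) = 1 + max(-1, -1) = 0
  height(34) = 1 + max(0, -1) = 1
  height(27) = 1 + max(1, 1) = 2
  height(48) = 1 + max(-1, -1) = 0
  height(36) = 1 + max(2, 0) = 3
Height = 3


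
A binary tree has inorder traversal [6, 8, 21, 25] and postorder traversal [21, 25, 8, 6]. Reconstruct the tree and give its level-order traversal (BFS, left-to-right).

Inorder:   [6, 8, 21, 25]
Postorder: [21, 25, 8, 6]
Algorithm: postorder visits root last, so walk postorder right-to-left;
each value is the root of the current inorder slice — split it at that
value, recurse on the right subtree first, then the left.
Recursive splits:
  root=6; inorder splits into left=[], right=[8, 21, 25]
  root=8; inorder splits into left=[], right=[21, 25]
  root=25; inorder splits into left=[21], right=[]
  root=21; inorder splits into left=[], right=[]
Reconstructed level-order: [6, 8, 25, 21]


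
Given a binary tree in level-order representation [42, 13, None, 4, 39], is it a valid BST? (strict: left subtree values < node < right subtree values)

Level-order array: [42, 13, None, 4, 39]
Validate using subtree bounds (lo, hi): at each node, require lo < value < hi,
then recurse left with hi=value and right with lo=value.
Preorder trace (stopping at first violation):
  at node 42 with bounds (-inf, +inf): OK
  at node 13 with bounds (-inf, 42): OK
  at node 4 with bounds (-inf, 13): OK
  at node 39 with bounds (13, 42): OK
No violation found at any node.
Result: Valid BST


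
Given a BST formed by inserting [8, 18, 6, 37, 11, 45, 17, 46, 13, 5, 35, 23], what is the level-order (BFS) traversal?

Tree insertion order: [8, 18, 6, 37, 11, 45, 17, 46, 13, 5, 35, 23]
Tree (level-order array): [8, 6, 18, 5, None, 11, 37, None, None, None, 17, 35, 45, 13, None, 23, None, None, 46]
BFS from the root, enqueuing left then right child of each popped node:
  queue [8] -> pop 8, enqueue [6, 18], visited so far: [8]
  queue [6, 18] -> pop 6, enqueue [5], visited so far: [8, 6]
  queue [18, 5] -> pop 18, enqueue [11, 37], visited so far: [8, 6, 18]
  queue [5, 11, 37] -> pop 5, enqueue [none], visited so far: [8, 6, 18, 5]
  queue [11, 37] -> pop 11, enqueue [17], visited so far: [8, 6, 18, 5, 11]
  queue [37, 17] -> pop 37, enqueue [35, 45], visited so far: [8, 6, 18, 5, 11, 37]
  queue [17, 35, 45] -> pop 17, enqueue [13], visited so far: [8, 6, 18, 5, 11, 37, 17]
  queue [35, 45, 13] -> pop 35, enqueue [23], visited so far: [8, 6, 18, 5, 11, 37, 17, 35]
  queue [45, 13, 23] -> pop 45, enqueue [46], visited so far: [8, 6, 18, 5, 11, 37, 17, 35, 45]
  queue [13, 23, 46] -> pop 13, enqueue [none], visited so far: [8, 6, 18, 5, 11, 37, 17, 35, 45, 13]
  queue [23, 46] -> pop 23, enqueue [none], visited so far: [8, 6, 18, 5, 11, 37, 17, 35, 45, 13, 23]
  queue [46] -> pop 46, enqueue [none], visited so far: [8, 6, 18, 5, 11, 37, 17, 35, 45, 13, 23, 46]
Result: [8, 6, 18, 5, 11, 37, 17, 35, 45, 13, 23, 46]


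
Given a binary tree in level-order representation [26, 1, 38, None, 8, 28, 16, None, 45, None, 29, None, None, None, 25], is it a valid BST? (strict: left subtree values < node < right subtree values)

Level-order array: [26, 1, 38, None, 8, 28, 16, None, 45, None, 29, None, None, None, 25]
Validate using subtree bounds (lo, hi): at each node, require lo < value < hi,
then recurse left with hi=value and right with lo=value.
Preorder trace (stopping at first violation):
  at node 26 with bounds (-inf, +inf): OK
  at node 1 with bounds (-inf, 26): OK
  at node 8 with bounds (1, 26): OK
  at node 45 with bounds (8, 26): VIOLATION
Node 45 violates its bound: not (8 < 45 < 26).
Result: Not a valid BST


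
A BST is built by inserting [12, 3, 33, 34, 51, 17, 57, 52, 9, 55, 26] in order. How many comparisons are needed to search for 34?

Search path for 34: 12 -> 33 -> 34
Found: True
Comparisons: 3


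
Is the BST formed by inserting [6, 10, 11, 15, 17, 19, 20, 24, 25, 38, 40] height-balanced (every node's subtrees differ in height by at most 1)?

Tree (level-order array): [6, None, 10, None, 11, None, 15, None, 17, None, 19, None, 20, None, 24, None, 25, None, 38, None, 40]
Definition: a tree is height-balanced if, at every node, |h(left) - h(right)| <= 1 (empty subtree has height -1).
Bottom-up per-node check:
  node 40: h_left=-1, h_right=-1, diff=0 [OK], height=0
  node 38: h_left=-1, h_right=0, diff=1 [OK], height=1
  node 25: h_left=-1, h_right=1, diff=2 [FAIL (|-1-1|=2 > 1)], height=2
  node 24: h_left=-1, h_right=2, diff=3 [FAIL (|-1-2|=3 > 1)], height=3
  node 20: h_left=-1, h_right=3, diff=4 [FAIL (|-1-3|=4 > 1)], height=4
  node 19: h_left=-1, h_right=4, diff=5 [FAIL (|-1-4|=5 > 1)], height=5
  node 17: h_left=-1, h_right=5, diff=6 [FAIL (|-1-5|=6 > 1)], height=6
  node 15: h_left=-1, h_right=6, diff=7 [FAIL (|-1-6|=7 > 1)], height=7
  node 11: h_left=-1, h_right=7, diff=8 [FAIL (|-1-7|=8 > 1)], height=8
  node 10: h_left=-1, h_right=8, diff=9 [FAIL (|-1-8|=9 > 1)], height=9
  node 6: h_left=-1, h_right=9, diff=10 [FAIL (|-1-9|=10 > 1)], height=10
Node 25 violates the condition: |-1 - 1| = 2 > 1.
Result: Not balanced


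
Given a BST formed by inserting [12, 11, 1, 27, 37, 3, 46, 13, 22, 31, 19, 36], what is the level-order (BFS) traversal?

Tree insertion order: [12, 11, 1, 27, 37, 3, 46, 13, 22, 31, 19, 36]
Tree (level-order array): [12, 11, 27, 1, None, 13, 37, None, 3, None, 22, 31, 46, None, None, 19, None, None, 36]
BFS from the root, enqueuing left then right child of each popped node:
  queue [12] -> pop 12, enqueue [11, 27], visited so far: [12]
  queue [11, 27] -> pop 11, enqueue [1], visited so far: [12, 11]
  queue [27, 1] -> pop 27, enqueue [13, 37], visited so far: [12, 11, 27]
  queue [1, 13, 37] -> pop 1, enqueue [3], visited so far: [12, 11, 27, 1]
  queue [13, 37, 3] -> pop 13, enqueue [22], visited so far: [12, 11, 27, 1, 13]
  queue [37, 3, 22] -> pop 37, enqueue [31, 46], visited so far: [12, 11, 27, 1, 13, 37]
  queue [3, 22, 31, 46] -> pop 3, enqueue [none], visited so far: [12, 11, 27, 1, 13, 37, 3]
  queue [22, 31, 46] -> pop 22, enqueue [19], visited so far: [12, 11, 27, 1, 13, 37, 3, 22]
  queue [31, 46, 19] -> pop 31, enqueue [36], visited so far: [12, 11, 27, 1, 13, 37, 3, 22, 31]
  queue [46, 19, 36] -> pop 46, enqueue [none], visited so far: [12, 11, 27, 1, 13, 37, 3, 22, 31, 46]
  queue [19, 36] -> pop 19, enqueue [none], visited so far: [12, 11, 27, 1, 13, 37, 3, 22, 31, 46, 19]
  queue [36] -> pop 36, enqueue [none], visited so far: [12, 11, 27, 1, 13, 37, 3, 22, 31, 46, 19, 36]
Result: [12, 11, 27, 1, 13, 37, 3, 22, 31, 46, 19, 36]


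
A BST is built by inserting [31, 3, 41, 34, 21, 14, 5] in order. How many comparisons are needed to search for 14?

Search path for 14: 31 -> 3 -> 21 -> 14
Found: True
Comparisons: 4


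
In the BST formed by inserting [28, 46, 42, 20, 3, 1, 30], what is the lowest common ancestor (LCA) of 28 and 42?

Tree insertion order: [28, 46, 42, 20, 3, 1, 30]
Tree (level-order array): [28, 20, 46, 3, None, 42, None, 1, None, 30]
In a BST, the LCA of p=28, q=42 is the first node v on the
root-to-leaf path with p <= v <= q (go left if both < v, right if both > v).
Walk from root:
  at 28: 28 <= 28 <= 42, this is the LCA
LCA = 28


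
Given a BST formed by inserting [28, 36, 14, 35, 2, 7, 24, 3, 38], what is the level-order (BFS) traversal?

Tree insertion order: [28, 36, 14, 35, 2, 7, 24, 3, 38]
Tree (level-order array): [28, 14, 36, 2, 24, 35, 38, None, 7, None, None, None, None, None, None, 3]
BFS from the root, enqueuing left then right child of each popped node:
  queue [28] -> pop 28, enqueue [14, 36], visited so far: [28]
  queue [14, 36] -> pop 14, enqueue [2, 24], visited so far: [28, 14]
  queue [36, 2, 24] -> pop 36, enqueue [35, 38], visited so far: [28, 14, 36]
  queue [2, 24, 35, 38] -> pop 2, enqueue [7], visited so far: [28, 14, 36, 2]
  queue [24, 35, 38, 7] -> pop 24, enqueue [none], visited so far: [28, 14, 36, 2, 24]
  queue [35, 38, 7] -> pop 35, enqueue [none], visited so far: [28, 14, 36, 2, 24, 35]
  queue [38, 7] -> pop 38, enqueue [none], visited so far: [28, 14, 36, 2, 24, 35, 38]
  queue [7] -> pop 7, enqueue [3], visited so far: [28, 14, 36, 2, 24, 35, 38, 7]
  queue [3] -> pop 3, enqueue [none], visited so far: [28, 14, 36, 2, 24, 35, 38, 7, 3]
Result: [28, 14, 36, 2, 24, 35, 38, 7, 3]


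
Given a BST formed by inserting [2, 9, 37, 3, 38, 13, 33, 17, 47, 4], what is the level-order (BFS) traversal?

Tree insertion order: [2, 9, 37, 3, 38, 13, 33, 17, 47, 4]
Tree (level-order array): [2, None, 9, 3, 37, None, 4, 13, 38, None, None, None, 33, None, 47, 17]
BFS from the root, enqueuing left then right child of each popped node:
  queue [2] -> pop 2, enqueue [9], visited so far: [2]
  queue [9] -> pop 9, enqueue [3, 37], visited so far: [2, 9]
  queue [3, 37] -> pop 3, enqueue [4], visited so far: [2, 9, 3]
  queue [37, 4] -> pop 37, enqueue [13, 38], visited so far: [2, 9, 3, 37]
  queue [4, 13, 38] -> pop 4, enqueue [none], visited so far: [2, 9, 3, 37, 4]
  queue [13, 38] -> pop 13, enqueue [33], visited so far: [2, 9, 3, 37, 4, 13]
  queue [38, 33] -> pop 38, enqueue [47], visited so far: [2, 9, 3, 37, 4, 13, 38]
  queue [33, 47] -> pop 33, enqueue [17], visited so far: [2, 9, 3, 37, 4, 13, 38, 33]
  queue [47, 17] -> pop 47, enqueue [none], visited so far: [2, 9, 3, 37, 4, 13, 38, 33, 47]
  queue [17] -> pop 17, enqueue [none], visited so far: [2, 9, 3, 37, 4, 13, 38, 33, 47, 17]
Result: [2, 9, 3, 37, 4, 13, 38, 33, 47, 17]


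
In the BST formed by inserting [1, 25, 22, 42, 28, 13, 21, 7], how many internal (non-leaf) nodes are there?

Tree built from: [1, 25, 22, 42, 28, 13, 21, 7]
Tree (level-order array): [1, None, 25, 22, 42, 13, None, 28, None, 7, 21]
Rule: An internal node has at least one child.
Per-node child counts:
  node 1: 1 child(ren)
  node 25: 2 child(ren)
  node 22: 1 child(ren)
  node 13: 2 child(ren)
  node 7: 0 child(ren)
  node 21: 0 child(ren)
  node 42: 1 child(ren)
  node 28: 0 child(ren)
Matching nodes: [1, 25, 22, 13, 42]
Count of internal (non-leaf) nodes: 5


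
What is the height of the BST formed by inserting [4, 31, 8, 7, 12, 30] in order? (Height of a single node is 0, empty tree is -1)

Insertion order: [4, 31, 8, 7, 12, 30]
Tree (level-order array): [4, None, 31, 8, None, 7, 12, None, None, None, 30]
Compute height bottom-up (empty subtree = -1):
  height(7) = 1 + max(-1, -1) = 0
  height(30) = 1 + max(-1, -1) = 0
  height(12) = 1 + max(-1, 0) = 1
  height(8) = 1 + max(0, 1) = 2
  height(31) = 1 + max(2, -1) = 3
  height(4) = 1 + max(-1, 3) = 4
Height = 4


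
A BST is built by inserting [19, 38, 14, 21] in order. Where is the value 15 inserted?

Starting tree (level order): [19, 14, 38, None, None, 21]
Insertion path: 19 -> 14
Result: insert 15 as right child of 14
Final tree (level order): [19, 14, 38, None, 15, 21]


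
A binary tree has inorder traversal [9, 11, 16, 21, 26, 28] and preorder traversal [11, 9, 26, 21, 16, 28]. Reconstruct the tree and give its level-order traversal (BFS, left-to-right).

Inorder:  [9, 11, 16, 21, 26, 28]
Preorder: [11, 9, 26, 21, 16, 28]
Algorithm: preorder visits root first, so consume preorder in order;
for each root, split the current inorder slice at that value into
left-subtree inorder and right-subtree inorder, then recurse.
Recursive splits:
  root=11; inorder splits into left=[9], right=[16, 21, 26, 28]
  root=9; inorder splits into left=[], right=[]
  root=26; inorder splits into left=[16, 21], right=[28]
  root=21; inorder splits into left=[16], right=[]
  root=16; inorder splits into left=[], right=[]
  root=28; inorder splits into left=[], right=[]
Reconstructed level-order: [11, 9, 26, 21, 28, 16]
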